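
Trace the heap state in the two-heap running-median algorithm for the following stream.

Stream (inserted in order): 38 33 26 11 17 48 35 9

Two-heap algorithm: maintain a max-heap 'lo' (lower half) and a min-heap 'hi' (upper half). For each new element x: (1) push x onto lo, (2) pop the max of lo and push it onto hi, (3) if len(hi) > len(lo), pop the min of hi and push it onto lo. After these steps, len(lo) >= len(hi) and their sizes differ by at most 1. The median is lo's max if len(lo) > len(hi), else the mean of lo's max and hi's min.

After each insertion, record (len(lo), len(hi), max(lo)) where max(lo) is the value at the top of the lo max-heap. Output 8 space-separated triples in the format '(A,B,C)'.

Answer: (1,0,38) (1,1,33) (2,1,33) (2,2,26) (3,2,26) (3,3,26) (4,3,33) (4,4,26)

Derivation:
Step 1: insert 38 -> lo=[38] hi=[] -> (len(lo)=1, len(hi)=0, max(lo)=38)
Step 2: insert 33 -> lo=[33] hi=[38] -> (len(lo)=1, len(hi)=1, max(lo)=33)
Step 3: insert 26 -> lo=[26, 33] hi=[38] -> (len(lo)=2, len(hi)=1, max(lo)=33)
Step 4: insert 11 -> lo=[11, 26] hi=[33, 38] -> (len(lo)=2, len(hi)=2, max(lo)=26)
Step 5: insert 17 -> lo=[11, 17, 26] hi=[33, 38] -> (len(lo)=3, len(hi)=2, max(lo)=26)
Step 6: insert 48 -> lo=[11, 17, 26] hi=[33, 38, 48] -> (len(lo)=3, len(hi)=3, max(lo)=26)
Step 7: insert 35 -> lo=[11, 17, 26, 33] hi=[35, 38, 48] -> (len(lo)=4, len(hi)=3, max(lo)=33)
Step 8: insert 9 -> lo=[9, 11, 17, 26] hi=[33, 35, 38, 48] -> (len(lo)=4, len(hi)=4, max(lo)=26)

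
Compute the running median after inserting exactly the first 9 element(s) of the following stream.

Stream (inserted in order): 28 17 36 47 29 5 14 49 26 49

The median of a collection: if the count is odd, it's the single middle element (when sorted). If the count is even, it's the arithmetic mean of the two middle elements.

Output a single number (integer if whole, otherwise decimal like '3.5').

Answer: 28

Derivation:
Step 1: insert 28 -> lo=[28] (size 1, max 28) hi=[] (size 0) -> median=28
Step 2: insert 17 -> lo=[17] (size 1, max 17) hi=[28] (size 1, min 28) -> median=22.5
Step 3: insert 36 -> lo=[17, 28] (size 2, max 28) hi=[36] (size 1, min 36) -> median=28
Step 4: insert 47 -> lo=[17, 28] (size 2, max 28) hi=[36, 47] (size 2, min 36) -> median=32
Step 5: insert 29 -> lo=[17, 28, 29] (size 3, max 29) hi=[36, 47] (size 2, min 36) -> median=29
Step 6: insert 5 -> lo=[5, 17, 28] (size 3, max 28) hi=[29, 36, 47] (size 3, min 29) -> median=28.5
Step 7: insert 14 -> lo=[5, 14, 17, 28] (size 4, max 28) hi=[29, 36, 47] (size 3, min 29) -> median=28
Step 8: insert 49 -> lo=[5, 14, 17, 28] (size 4, max 28) hi=[29, 36, 47, 49] (size 4, min 29) -> median=28.5
Step 9: insert 26 -> lo=[5, 14, 17, 26, 28] (size 5, max 28) hi=[29, 36, 47, 49] (size 4, min 29) -> median=28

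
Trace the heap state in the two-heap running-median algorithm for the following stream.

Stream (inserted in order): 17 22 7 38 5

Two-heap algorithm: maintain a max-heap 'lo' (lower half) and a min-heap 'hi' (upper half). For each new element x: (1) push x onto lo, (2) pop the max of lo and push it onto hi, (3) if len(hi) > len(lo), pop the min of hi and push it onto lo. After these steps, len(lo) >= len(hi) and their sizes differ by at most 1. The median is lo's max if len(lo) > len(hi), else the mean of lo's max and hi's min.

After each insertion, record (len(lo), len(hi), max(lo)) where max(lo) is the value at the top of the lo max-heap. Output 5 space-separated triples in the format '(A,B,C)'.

Answer: (1,0,17) (1,1,17) (2,1,17) (2,2,17) (3,2,17)

Derivation:
Step 1: insert 17 -> lo=[17] hi=[] -> (len(lo)=1, len(hi)=0, max(lo)=17)
Step 2: insert 22 -> lo=[17] hi=[22] -> (len(lo)=1, len(hi)=1, max(lo)=17)
Step 3: insert 7 -> lo=[7, 17] hi=[22] -> (len(lo)=2, len(hi)=1, max(lo)=17)
Step 4: insert 38 -> lo=[7, 17] hi=[22, 38] -> (len(lo)=2, len(hi)=2, max(lo)=17)
Step 5: insert 5 -> lo=[5, 7, 17] hi=[22, 38] -> (len(lo)=3, len(hi)=2, max(lo)=17)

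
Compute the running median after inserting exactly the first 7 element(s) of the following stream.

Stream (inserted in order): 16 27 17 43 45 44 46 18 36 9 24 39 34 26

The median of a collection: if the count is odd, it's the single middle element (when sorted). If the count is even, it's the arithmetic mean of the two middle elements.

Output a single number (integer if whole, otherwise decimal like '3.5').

Answer: 43

Derivation:
Step 1: insert 16 -> lo=[16] (size 1, max 16) hi=[] (size 0) -> median=16
Step 2: insert 27 -> lo=[16] (size 1, max 16) hi=[27] (size 1, min 27) -> median=21.5
Step 3: insert 17 -> lo=[16, 17] (size 2, max 17) hi=[27] (size 1, min 27) -> median=17
Step 4: insert 43 -> lo=[16, 17] (size 2, max 17) hi=[27, 43] (size 2, min 27) -> median=22
Step 5: insert 45 -> lo=[16, 17, 27] (size 3, max 27) hi=[43, 45] (size 2, min 43) -> median=27
Step 6: insert 44 -> lo=[16, 17, 27] (size 3, max 27) hi=[43, 44, 45] (size 3, min 43) -> median=35
Step 7: insert 46 -> lo=[16, 17, 27, 43] (size 4, max 43) hi=[44, 45, 46] (size 3, min 44) -> median=43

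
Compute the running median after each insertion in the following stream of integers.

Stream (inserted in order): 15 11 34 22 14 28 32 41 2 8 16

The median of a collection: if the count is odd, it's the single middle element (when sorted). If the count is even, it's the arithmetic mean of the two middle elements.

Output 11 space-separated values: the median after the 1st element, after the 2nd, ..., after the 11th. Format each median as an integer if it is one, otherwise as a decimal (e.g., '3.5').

Step 1: insert 15 -> lo=[15] (size 1, max 15) hi=[] (size 0) -> median=15
Step 2: insert 11 -> lo=[11] (size 1, max 11) hi=[15] (size 1, min 15) -> median=13
Step 3: insert 34 -> lo=[11, 15] (size 2, max 15) hi=[34] (size 1, min 34) -> median=15
Step 4: insert 22 -> lo=[11, 15] (size 2, max 15) hi=[22, 34] (size 2, min 22) -> median=18.5
Step 5: insert 14 -> lo=[11, 14, 15] (size 3, max 15) hi=[22, 34] (size 2, min 22) -> median=15
Step 6: insert 28 -> lo=[11, 14, 15] (size 3, max 15) hi=[22, 28, 34] (size 3, min 22) -> median=18.5
Step 7: insert 32 -> lo=[11, 14, 15, 22] (size 4, max 22) hi=[28, 32, 34] (size 3, min 28) -> median=22
Step 8: insert 41 -> lo=[11, 14, 15, 22] (size 4, max 22) hi=[28, 32, 34, 41] (size 4, min 28) -> median=25
Step 9: insert 2 -> lo=[2, 11, 14, 15, 22] (size 5, max 22) hi=[28, 32, 34, 41] (size 4, min 28) -> median=22
Step 10: insert 8 -> lo=[2, 8, 11, 14, 15] (size 5, max 15) hi=[22, 28, 32, 34, 41] (size 5, min 22) -> median=18.5
Step 11: insert 16 -> lo=[2, 8, 11, 14, 15, 16] (size 6, max 16) hi=[22, 28, 32, 34, 41] (size 5, min 22) -> median=16

Answer: 15 13 15 18.5 15 18.5 22 25 22 18.5 16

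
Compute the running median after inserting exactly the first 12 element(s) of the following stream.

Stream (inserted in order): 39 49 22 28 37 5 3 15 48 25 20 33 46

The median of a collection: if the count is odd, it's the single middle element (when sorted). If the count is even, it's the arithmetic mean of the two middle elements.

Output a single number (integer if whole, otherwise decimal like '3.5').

Step 1: insert 39 -> lo=[39] (size 1, max 39) hi=[] (size 0) -> median=39
Step 2: insert 49 -> lo=[39] (size 1, max 39) hi=[49] (size 1, min 49) -> median=44
Step 3: insert 22 -> lo=[22, 39] (size 2, max 39) hi=[49] (size 1, min 49) -> median=39
Step 4: insert 28 -> lo=[22, 28] (size 2, max 28) hi=[39, 49] (size 2, min 39) -> median=33.5
Step 5: insert 37 -> lo=[22, 28, 37] (size 3, max 37) hi=[39, 49] (size 2, min 39) -> median=37
Step 6: insert 5 -> lo=[5, 22, 28] (size 3, max 28) hi=[37, 39, 49] (size 3, min 37) -> median=32.5
Step 7: insert 3 -> lo=[3, 5, 22, 28] (size 4, max 28) hi=[37, 39, 49] (size 3, min 37) -> median=28
Step 8: insert 15 -> lo=[3, 5, 15, 22] (size 4, max 22) hi=[28, 37, 39, 49] (size 4, min 28) -> median=25
Step 9: insert 48 -> lo=[3, 5, 15, 22, 28] (size 5, max 28) hi=[37, 39, 48, 49] (size 4, min 37) -> median=28
Step 10: insert 25 -> lo=[3, 5, 15, 22, 25] (size 5, max 25) hi=[28, 37, 39, 48, 49] (size 5, min 28) -> median=26.5
Step 11: insert 20 -> lo=[3, 5, 15, 20, 22, 25] (size 6, max 25) hi=[28, 37, 39, 48, 49] (size 5, min 28) -> median=25
Step 12: insert 33 -> lo=[3, 5, 15, 20, 22, 25] (size 6, max 25) hi=[28, 33, 37, 39, 48, 49] (size 6, min 28) -> median=26.5

Answer: 26.5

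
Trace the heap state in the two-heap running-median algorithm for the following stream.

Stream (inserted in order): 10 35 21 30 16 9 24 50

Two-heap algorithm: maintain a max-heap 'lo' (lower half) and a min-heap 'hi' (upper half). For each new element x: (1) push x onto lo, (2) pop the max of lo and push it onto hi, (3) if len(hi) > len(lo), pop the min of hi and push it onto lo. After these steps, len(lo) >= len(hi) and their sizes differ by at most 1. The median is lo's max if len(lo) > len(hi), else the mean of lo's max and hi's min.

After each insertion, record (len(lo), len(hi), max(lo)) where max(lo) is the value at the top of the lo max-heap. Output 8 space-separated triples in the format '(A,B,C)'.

Answer: (1,0,10) (1,1,10) (2,1,21) (2,2,21) (3,2,21) (3,3,16) (4,3,21) (4,4,21)

Derivation:
Step 1: insert 10 -> lo=[10] hi=[] -> (len(lo)=1, len(hi)=0, max(lo)=10)
Step 2: insert 35 -> lo=[10] hi=[35] -> (len(lo)=1, len(hi)=1, max(lo)=10)
Step 3: insert 21 -> lo=[10, 21] hi=[35] -> (len(lo)=2, len(hi)=1, max(lo)=21)
Step 4: insert 30 -> lo=[10, 21] hi=[30, 35] -> (len(lo)=2, len(hi)=2, max(lo)=21)
Step 5: insert 16 -> lo=[10, 16, 21] hi=[30, 35] -> (len(lo)=3, len(hi)=2, max(lo)=21)
Step 6: insert 9 -> lo=[9, 10, 16] hi=[21, 30, 35] -> (len(lo)=3, len(hi)=3, max(lo)=16)
Step 7: insert 24 -> lo=[9, 10, 16, 21] hi=[24, 30, 35] -> (len(lo)=4, len(hi)=3, max(lo)=21)
Step 8: insert 50 -> lo=[9, 10, 16, 21] hi=[24, 30, 35, 50] -> (len(lo)=4, len(hi)=4, max(lo)=21)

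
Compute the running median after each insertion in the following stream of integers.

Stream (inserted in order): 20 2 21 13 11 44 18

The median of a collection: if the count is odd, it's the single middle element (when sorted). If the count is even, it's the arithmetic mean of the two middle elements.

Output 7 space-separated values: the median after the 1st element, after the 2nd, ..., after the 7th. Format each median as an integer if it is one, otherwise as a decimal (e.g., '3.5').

Step 1: insert 20 -> lo=[20] (size 1, max 20) hi=[] (size 0) -> median=20
Step 2: insert 2 -> lo=[2] (size 1, max 2) hi=[20] (size 1, min 20) -> median=11
Step 3: insert 21 -> lo=[2, 20] (size 2, max 20) hi=[21] (size 1, min 21) -> median=20
Step 4: insert 13 -> lo=[2, 13] (size 2, max 13) hi=[20, 21] (size 2, min 20) -> median=16.5
Step 5: insert 11 -> lo=[2, 11, 13] (size 3, max 13) hi=[20, 21] (size 2, min 20) -> median=13
Step 6: insert 44 -> lo=[2, 11, 13] (size 3, max 13) hi=[20, 21, 44] (size 3, min 20) -> median=16.5
Step 7: insert 18 -> lo=[2, 11, 13, 18] (size 4, max 18) hi=[20, 21, 44] (size 3, min 20) -> median=18

Answer: 20 11 20 16.5 13 16.5 18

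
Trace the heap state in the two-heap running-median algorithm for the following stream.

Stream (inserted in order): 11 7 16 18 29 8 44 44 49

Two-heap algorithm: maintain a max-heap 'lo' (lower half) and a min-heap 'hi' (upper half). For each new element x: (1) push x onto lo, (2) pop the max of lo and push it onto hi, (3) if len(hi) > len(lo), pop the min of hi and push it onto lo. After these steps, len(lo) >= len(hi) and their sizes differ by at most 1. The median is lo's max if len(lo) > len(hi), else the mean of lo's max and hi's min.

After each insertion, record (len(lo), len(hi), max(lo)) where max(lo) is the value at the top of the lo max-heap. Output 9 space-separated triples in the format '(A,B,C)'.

Step 1: insert 11 -> lo=[11] hi=[] -> (len(lo)=1, len(hi)=0, max(lo)=11)
Step 2: insert 7 -> lo=[7] hi=[11] -> (len(lo)=1, len(hi)=1, max(lo)=7)
Step 3: insert 16 -> lo=[7, 11] hi=[16] -> (len(lo)=2, len(hi)=1, max(lo)=11)
Step 4: insert 18 -> lo=[7, 11] hi=[16, 18] -> (len(lo)=2, len(hi)=2, max(lo)=11)
Step 5: insert 29 -> lo=[7, 11, 16] hi=[18, 29] -> (len(lo)=3, len(hi)=2, max(lo)=16)
Step 6: insert 8 -> lo=[7, 8, 11] hi=[16, 18, 29] -> (len(lo)=3, len(hi)=3, max(lo)=11)
Step 7: insert 44 -> lo=[7, 8, 11, 16] hi=[18, 29, 44] -> (len(lo)=4, len(hi)=3, max(lo)=16)
Step 8: insert 44 -> lo=[7, 8, 11, 16] hi=[18, 29, 44, 44] -> (len(lo)=4, len(hi)=4, max(lo)=16)
Step 9: insert 49 -> lo=[7, 8, 11, 16, 18] hi=[29, 44, 44, 49] -> (len(lo)=5, len(hi)=4, max(lo)=18)

Answer: (1,0,11) (1,1,7) (2,1,11) (2,2,11) (3,2,16) (3,3,11) (4,3,16) (4,4,16) (5,4,18)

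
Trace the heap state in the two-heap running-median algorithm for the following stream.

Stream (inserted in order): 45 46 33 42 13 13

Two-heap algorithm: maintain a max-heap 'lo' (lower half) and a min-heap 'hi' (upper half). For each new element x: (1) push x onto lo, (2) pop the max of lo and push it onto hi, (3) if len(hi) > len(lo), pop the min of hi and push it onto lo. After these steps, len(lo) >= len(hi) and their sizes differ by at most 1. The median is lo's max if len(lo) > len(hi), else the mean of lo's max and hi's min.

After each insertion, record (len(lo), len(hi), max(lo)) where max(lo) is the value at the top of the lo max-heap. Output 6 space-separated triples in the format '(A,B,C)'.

Step 1: insert 45 -> lo=[45] hi=[] -> (len(lo)=1, len(hi)=0, max(lo)=45)
Step 2: insert 46 -> lo=[45] hi=[46] -> (len(lo)=1, len(hi)=1, max(lo)=45)
Step 3: insert 33 -> lo=[33, 45] hi=[46] -> (len(lo)=2, len(hi)=1, max(lo)=45)
Step 4: insert 42 -> lo=[33, 42] hi=[45, 46] -> (len(lo)=2, len(hi)=2, max(lo)=42)
Step 5: insert 13 -> lo=[13, 33, 42] hi=[45, 46] -> (len(lo)=3, len(hi)=2, max(lo)=42)
Step 6: insert 13 -> lo=[13, 13, 33] hi=[42, 45, 46] -> (len(lo)=3, len(hi)=3, max(lo)=33)

Answer: (1,0,45) (1,1,45) (2,1,45) (2,2,42) (3,2,42) (3,3,33)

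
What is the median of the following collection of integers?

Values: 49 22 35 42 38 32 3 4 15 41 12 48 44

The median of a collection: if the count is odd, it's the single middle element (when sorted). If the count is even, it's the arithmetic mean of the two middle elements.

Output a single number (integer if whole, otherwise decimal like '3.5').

Answer: 35

Derivation:
Step 1: insert 49 -> lo=[49] (size 1, max 49) hi=[] (size 0) -> median=49
Step 2: insert 22 -> lo=[22] (size 1, max 22) hi=[49] (size 1, min 49) -> median=35.5
Step 3: insert 35 -> lo=[22, 35] (size 2, max 35) hi=[49] (size 1, min 49) -> median=35
Step 4: insert 42 -> lo=[22, 35] (size 2, max 35) hi=[42, 49] (size 2, min 42) -> median=38.5
Step 5: insert 38 -> lo=[22, 35, 38] (size 3, max 38) hi=[42, 49] (size 2, min 42) -> median=38
Step 6: insert 32 -> lo=[22, 32, 35] (size 3, max 35) hi=[38, 42, 49] (size 3, min 38) -> median=36.5
Step 7: insert 3 -> lo=[3, 22, 32, 35] (size 4, max 35) hi=[38, 42, 49] (size 3, min 38) -> median=35
Step 8: insert 4 -> lo=[3, 4, 22, 32] (size 4, max 32) hi=[35, 38, 42, 49] (size 4, min 35) -> median=33.5
Step 9: insert 15 -> lo=[3, 4, 15, 22, 32] (size 5, max 32) hi=[35, 38, 42, 49] (size 4, min 35) -> median=32
Step 10: insert 41 -> lo=[3, 4, 15, 22, 32] (size 5, max 32) hi=[35, 38, 41, 42, 49] (size 5, min 35) -> median=33.5
Step 11: insert 12 -> lo=[3, 4, 12, 15, 22, 32] (size 6, max 32) hi=[35, 38, 41, 42, 49] (size 5, min 35) -> median=32
Step 12: insert 48 -> lo=[3, 4, 12, 15, 22, 32] (size 6, max 32) hi=[35, 38, 41, 42, 48, 49] (size 6, min 35) -> median=33.5
Step 13: insert 44 -> lo=[3, 4, 12, 15, 22, 32, 35] (size 7, max 35) hi=[38, 41, 42, 44, 48, 49] (size 6, min 38) -> median=35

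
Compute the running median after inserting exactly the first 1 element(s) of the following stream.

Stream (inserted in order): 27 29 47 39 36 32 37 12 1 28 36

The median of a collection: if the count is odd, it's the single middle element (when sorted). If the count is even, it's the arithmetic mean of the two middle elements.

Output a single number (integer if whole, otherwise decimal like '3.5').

Step 1: insert 27 -> lo=[27] (size 1, max 27) hi=[] (size 0) -> median=27

Answer: 27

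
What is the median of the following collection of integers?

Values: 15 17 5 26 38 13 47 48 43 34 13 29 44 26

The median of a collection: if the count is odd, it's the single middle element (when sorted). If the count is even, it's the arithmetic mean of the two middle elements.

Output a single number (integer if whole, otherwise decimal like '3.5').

Answer: 27.5

Derivation:
Step 1: insert 15 -> lo=[15] (size 1, max 15) hi=[] (size 0) -> median=15
Step 2: insert 17 -> lo=[15] (size 1, max 15) hi=[17] (size 1, min 17) -> median=16
Step 3: insert 5 -> lo=[5, 15] (size 2, max 15) hi=[17] (size 1, min 17) -> median=15
Step 4: insert 26 -> lo=[5, 15] (size 2, max 15) hi=[17, 26] (size 2, min 17) -> median=16
Step 5: insert 38 -> lo=[5, 15, 17] (size 3, max 17) hi=[26, 38] (size 2, min 26) -> median=17
Step 6: insert 13 -> lo=[5, 13, 15] (size 3, max 15) hi=[17, 26, 38] (size 3, min 17) -> median=16
Step 7: insert 47 -> lo=[5, 13, 15, 17] (size 4, max 17) hi=[26, 38, 47] (size 3, min 26) -> median=17
Step 8: insert 48 -> lo=[5, 13, 15, 17] (size 4, max 17) hi=[26, 38, 47, 48] (size 4, min 26) -> median=21.5
Step 9: insert 43 -> lo=[5, 13, 15, 17, 26] (size 5, max 26) hi=[38, 43, 47, 48] (size 4, min 38) -> median=26
Step 10: insert 34 -> lo=[5, 13, 15, 17, 26] (size 5, max 26) hi=[34, 38, 43, 47, 48] (size 5, min 34) -> median=30
Step 11: insert 13 -> lo=[5, 13, 13, 15, 17, 26] (size 6, max 26) hi=[34, 38, 43, 47, 48] (size 5, min 34) -> median=26
Step 12: insert 29 -> lo=[5, 13, 13, 15, 17, 26] (size 6, max 26) hi=[29, 34, 38, 43, 47, 48] (size 6, min 29) -> median=27.5
Step 13: insert 44 -> lo=[5, 13, 13, 15, 17, 26, 29] (size 7, max 29) hi=[34, 38, 43, 44, 47, 48] (size 6, min 34) -> median=29
Step 14: insert 26 -> lo=[5, 13, 13, 15, 17, 26, 26] (size 7, max 26) hi=[29, 34, 38, 43, 44, 47, 48] (size 7, min 29) -> median=27.5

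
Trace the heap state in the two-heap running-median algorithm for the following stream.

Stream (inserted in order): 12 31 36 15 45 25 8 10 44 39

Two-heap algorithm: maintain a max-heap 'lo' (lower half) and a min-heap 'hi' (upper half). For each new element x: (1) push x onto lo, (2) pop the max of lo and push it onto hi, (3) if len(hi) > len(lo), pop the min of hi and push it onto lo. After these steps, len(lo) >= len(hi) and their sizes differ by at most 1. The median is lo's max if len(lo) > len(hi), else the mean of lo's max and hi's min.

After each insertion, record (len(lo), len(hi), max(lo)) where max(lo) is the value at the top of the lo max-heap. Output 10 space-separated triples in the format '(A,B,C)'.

Step 1: insert 12 -> lo=[12] hi=[] -> (len(lo)=1, len(hi)=0, max(lo)=12)
Step 2: insert 31 -> lo=[12] hi=[31] -> (len(lo)=1, len(hi)=1, max(lo)=12)
Step 3: insert 36 -> lo=[12, 31] hi=[36] -> (len(lo)=2, len(hi)=1, max(lo)=31)
Step 4: insert 15 -> lo=[12, 15] hi=[31, 36] -> (len(lo)=2, len(hi)=2, max(lo)=15)
Step 5: insert 45 -> lo=[12, 15, 31] hi=[36, 45] -> (len(lo)=3, len(hi)=2, max(lo)=31)
Step 6: insert 25 -> lo=[12, 15, 25] hi=[31, 36, 45] -> (len(lo)=3, len(hi)=3, max(lo)=25)
Step 7: insert 8 -> lo=[8, 12, 15, 25] hi=[31, 36, 45] -> (len(lo)=4, len(hi)=3, max(lo)=25)
Step 8: insert 10 -> lo=[8, 10, 12, 15] hi=[25, 31, 36, 45] -> (len(lo)=4, len(hi)=4, max(lo)=15)
Step 9: insert 44 -> lo=[8, 10, 12, 15, 25] hi=[31, 36, 44, 45] -> (len(lo)=5, len(hi)=4, max(lo)=25)
Step 10: insert 39 -> lo=[8, 10, 12, 15, 25] hi=[31, 36, 39, 44, 45] -> (len(lo)=5, len(hi)=5, max(lo)=25)

Answer: (1,0,12) (1,1,12) (2,1,31) (2,2,15) (3,2,31) (3,3,25) (4,3,25) (4,4,15) (5,4,25) (5,5,25)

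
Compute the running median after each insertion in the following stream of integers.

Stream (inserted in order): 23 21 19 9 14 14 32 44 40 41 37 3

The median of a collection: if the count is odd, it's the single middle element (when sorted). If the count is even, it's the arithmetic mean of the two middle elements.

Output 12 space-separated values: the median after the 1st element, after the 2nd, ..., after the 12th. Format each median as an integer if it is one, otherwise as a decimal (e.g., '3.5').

Step 1: insert 23 -> lo=[23] (size 1, max 23) hi=[] (size 0) -> median=23
Step 2: insert 21 -> lo=[21] (size 1, max 21) hi=[23] (size 1, min 23) -> median=22
Step 3: insert 19 -> lo=[19, 21] (size 2, max 21) hi=[23] (size 1, min 23) -> median=21
Step 4: insert 9 -> lo=[9, 19] (size 2, max 19) hi=[21, 23] (size 2, min 21) -> median=20
Step 5: insert 14 -> lo=[9, 14, 19] (size 3, max 19) hi=[21, 23] (size 2, min 21) -> median=19
Step 6: insert 14 -> lo=[9, 14, 14] (size 3, max 14) hi=[19, 21, 23] (size 3, min 19) -> median=16.5
Step 7: insert 32 -> lo=[9, 14, 14, 19] (size 4, max 19) hi=[21, 23, 32] (size 3, min 21) -> median=19
Step 8: insert 44 -> lo=[9, 14, 14, 19] (size 4, max 19) hi=[21, 23, 32, 44] (size 4, min 21) -> median=20
Step 9: insert 40 -> lo=[9, 14, 14, 19, 21] (size 5, max 21) hi=[23, 32, 40, 44] (size 4, min 23) -> median=21
Step 10: insert 41 -> lo=[9, 14, 14, 19, 21] (size 5, max 21) hi=[23, 32, 40, 41, 44] (size 5, min 23) -> median=22
Step 11: insert 37 -> lo=[9, 14, 14, 19, 21, 23] (size 6, max 23) hi=[32, 37, 40, 41, 44] (size 5, min 32) -> median=23
Step 12: insert 3 -> lo=[3, 9, 14, 14, 19, 21] (size 6, max 21) hi=[23, 32, 37, 40, 41, 44] (size 6, min 23) -> median=22

Answer: 23 22 21 20 19 16.5 19 20 21 22 23 22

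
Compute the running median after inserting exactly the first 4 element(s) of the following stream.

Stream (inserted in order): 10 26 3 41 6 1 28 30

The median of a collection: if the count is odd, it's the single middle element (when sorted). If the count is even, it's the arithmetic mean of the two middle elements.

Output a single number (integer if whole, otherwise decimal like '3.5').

Answer: 18

Derivation:
Step 1: insert 10 -> lo=[10] (size 1, max 10) hi=[] (size 0) -> median=10
Step 2: insert 26 -> lo=[10] (size 1, max 10) hi=[26] (size 1, min 26) -> median=18
Step 3: insert 3 -> lo=[3, 10] (size 2, max 10) hi=[26] (size 1, min 26) -> median=10
Step 4: insert 41 -> lo=[3, 10] (size 2, max 10) hi=[26, 41] (size 2, min 26) -> median=18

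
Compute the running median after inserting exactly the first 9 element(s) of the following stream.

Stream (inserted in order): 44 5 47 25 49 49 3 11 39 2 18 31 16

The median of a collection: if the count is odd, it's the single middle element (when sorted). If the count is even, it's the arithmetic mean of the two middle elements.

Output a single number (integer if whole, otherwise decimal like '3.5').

Answer: 39

Derivation:
Step 1: insert 44 -> lo=[44] (size 1, max 44) hi=[] (size 0) -> median=44
Step 2: insert 5 -> lo=[5] (size 1, max 5) hi=[44] (size 1, min 44) -> median=24.5
Step 3: insert 47 -> lo=[5, 44] (size 2, max 44) hi=[47] (size 1, min 47) -> median=44
Step 4: insert 25 -> lo=[5, 25] (size 2, max 25) hi=[44, 47] (size 2, min 44) -> median=34.5
Step 5: insert 49 -> lo=[5, 25, 44] (size 3, max 44) hi=[47, 49] (size 2, min 47) -> median=44
Step 6: insert 49 -> lo=[5, 25, 44] (size 3, max 44) hi=[47, 49, 49] (size 3, min 47) -> median=45.5
Step 7: insert 3 -> lo=[3, 5, 25, 44] (size 4, max 44) hi=[47, 49, 49] (size 3, min 47) -> median=44
Step 8: insert 11 -> lo=[3, 5, 11, 25] (size 4, max 25) hi=[44, 47, 49, 49] (size 4, min 44) -> median=34.5
Step 9: insert 39 -> lo=[3, 5, 11, 25, 39] (size 5, max 39) hi=[44, 47, 49, 49] (size 4, min 44) -> median=39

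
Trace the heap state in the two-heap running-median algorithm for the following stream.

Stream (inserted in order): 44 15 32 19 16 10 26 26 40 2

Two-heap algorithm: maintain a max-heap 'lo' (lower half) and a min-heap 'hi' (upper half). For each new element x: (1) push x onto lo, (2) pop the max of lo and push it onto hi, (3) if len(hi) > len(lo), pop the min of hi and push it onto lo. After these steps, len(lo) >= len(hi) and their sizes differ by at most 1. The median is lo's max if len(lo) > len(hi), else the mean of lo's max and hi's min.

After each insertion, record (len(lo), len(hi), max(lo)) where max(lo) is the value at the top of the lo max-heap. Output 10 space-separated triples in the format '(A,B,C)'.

Answer: (1,0,44) (1,1,15) (2,1,32) (2,2,19) (3,2,19) (3,3,16) (4,3,19) (4,4,19) (5,4,26) (5,5,19)

Derivation:
Step 1: insert 44 -> lo=[44] hi=[] -> (len(lo)=1, len(hi)=0, max(lo)=44)
Step 2: insert 15 -> lo=[15] hi=[44] -> (len(lo)=1, len(hi)=1, max(lo)=15)
Step 3: insert 32 -> lo=[15, 32] hi=[44] -> (len(lo)=2, len(hi)=1, max(lo)=32)
Step 4: insert 19 -> lo=[15, 19] hi=[32, 44] -> (len(lo)=2, len(hi)=2, max(lo)=19)
Step 5: insert 16 -> lo=[15, 16, 19] hi=[32, 44] -> (len(lo)=3, len(hi)=2, max(lo)=19)
Step 6: insert 10 -> lo=[10, 15, 16] hi=[19, 32, 44] -> (len(lo)=3, len(hi)=3, max(lo)=16)
Step 7: insert 26 -> lo=[10, 15, 16, 19] hi=[26, 32, 44] -> (len(lo)=4, len(hi)=3, max(lo)=19)
Step 8: insert 26 -> lo=[10, 15, 16, 19] hi=[26, 26, 32, 44] -> (len(lo)=4, len(hi)=4, max(lo)=19)
Step 9: insert 40 -> lo=[10, 15, 16, 19, 26] hi=[26, 32, 40, 44] -> (len(lo)=5, len(hi)=4, max(lo)=26)
Step 10: insert 2 -> lo=[2, 10, 15, 16, 19] hi=[26, 26, 32, 40, 44] -> (len(lo)=5, len(hi)=5, max(lo)=19)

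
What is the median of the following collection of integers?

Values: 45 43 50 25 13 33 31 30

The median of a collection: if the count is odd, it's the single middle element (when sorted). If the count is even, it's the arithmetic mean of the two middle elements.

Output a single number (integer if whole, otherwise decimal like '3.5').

Step 1: insert 45 -> lo=[45] (size 1, max 45) hi=[] (size 0) -> median=45
Step 2: insert 43 -> lo=[43] (size 1, max 43) hi=[45] (size 1, min 45) -> median=44
Step 3: insert 50 -> lo=[43, 45] (size 2, max 45) hi=[50] (size 1, min 50) -> median=45
Step 4: insert 25 -> lo=[25, 43] (size 2, max 43) hi=[45, 50] (size 2, min 45) -> median=44
Step 5: insert 13 -> lo=[13, 25, 43] (size 3, max 43) hi=[45, 50] (size 2, min 45) -> median=43
Step 6: insert 33 -> lo=[13, 25, 33] (size 3, max 33) hi=[43, 45, 50] (size 3, min 43) -> median=38
Step 7: insert 31 -> lo=[13, 25, 31, 33] (size 4, max 33) hi=[43, 45, 50] (size 3, min 43) -> median=33
Step 8: insert 30 -> lo=[13, 25, 30, 31] (size 4, max 31) hi=[33, 43, 45, 50] (size 4, min 33) -> median=32

Answer: 32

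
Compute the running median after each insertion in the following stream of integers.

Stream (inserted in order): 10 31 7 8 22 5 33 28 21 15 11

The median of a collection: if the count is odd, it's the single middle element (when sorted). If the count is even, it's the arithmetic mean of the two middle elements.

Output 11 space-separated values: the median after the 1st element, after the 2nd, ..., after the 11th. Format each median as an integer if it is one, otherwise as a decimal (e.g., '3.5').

Answer: 10 20.5 10 9 10 9 10 16 21 18 15

Derivation:
Step 1: insert 10 -> lo=[10] (size 1, max 10) hi=[] (size 0) -> median=10
Step 2: insert 31 -> lo=[10] (size 1, max 10) hi=[31] (size 1, min 31) -> median=20.5
Step 3: insert 7 -> lo=[7, 10] (size 2, max 10) hi=[31] (size 1, min 31) -> median=10
Step 4: insert 8 -> lo=[7, 8] (size 2, max 8) hi=[10, 31] (size 2, min 10) -> median=9
Step 5: insert 22 -> lo=[7, 8, 10] (size 3, max 10) hi=[22, 31] (size 2, min 22) -> median=10
Step 6: insert 5 -> lo=[5, 7, 8] (size 3, max 8) hi=[10, 22, 31] (size 3, min 10) -> median=9
Step 7: insert 33 -> lo=[5, 7, 8, 10] (size 4, max 10) hi=[22, 31, 33] (size 3, min 22) -> median=10
Step 8: insert 28 -> lo=[5, 7, 8, 10] (size 4, max 10) hi=[22, 28, 31, 33] (size 4, min 22) -> median=16
Step 9: insert 21 -> lo=[5, 7, 8, 10, 21] (size 5, max 21) hi=[22, 28, 31, 33] (size 4, min 22) -> median=21
Step 10: insert 15 -> lo=[5, 7, 8, 10, 15] (size 5, max 15) hi=[21, 22, 28, 31, 33] (size 5, min 21) -> median=18
Step 11: insert 11 -> lo=[5, 7, 8, 10, 11, 15] (size 6, max 15) hi=[21, 22, 28, 31, 33] (size 5, min 21) -> median=15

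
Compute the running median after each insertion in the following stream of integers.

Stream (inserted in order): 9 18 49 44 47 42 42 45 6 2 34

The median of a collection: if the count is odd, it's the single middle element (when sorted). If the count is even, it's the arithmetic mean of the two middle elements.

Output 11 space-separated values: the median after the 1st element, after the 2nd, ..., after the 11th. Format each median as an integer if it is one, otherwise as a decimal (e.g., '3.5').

Answer: 9 13.5 18 31 44 43 42 43 42 42 42

Derivation:
Step 1: insert 9 -> lo=[9] (size 1, max 9) hi=[] (size 0) -> median=9
Step 2: insert 18 -> lo=[9] (size 1, max 9) hi=[18] (size 1, min 18) -> median=13.5
Step 3: insert 49 -> lo=[9, 18] (size 2, max 18) hi=[49] (size 1, min 49) -> median=18
Step 4: insert 44 -> lo=[9, 18] (size 2, max 18) hi=[44, 49] (size 2, min 44) -> median=31
Step 5: insert 47 -> lo=[9, 18, 44] (size 3, max 44) hi=[47, 49] (size 2, min 47) -> median=44
Step 6: insert 42 -> lo=[9, 18, 42] (size 3, max 42) hi=[44, 47, 49] (size 3, min 44) -> median=43
Step 7: insert 42 -> lo=[9, 18, 42, 42] (size 4, max 42) hi=[44, 47, 49] (size 3, min 44) -> median=42
Step 8: insert 45 -> lo=[9, 18, 42, 42] (size 4, max 42) hi=[44, 45, 47, 49] (size 4, min 44) -> median=43
Step 9: insert 6 -> lo=[6, 9, 18, 42, 42] (size 5, max 42) hi=[44, 45, 47, 49] (size 4, min 44) -> median=42
Step 10: insert 2 -> lo=[2, 6, 9, 18, 42] (size 5, max 42) hi=[42, 44, 45, 47, 49] (size 5, min 42) -> median=42
Step 11: insert 34 -> lo=[2, 6, 9, 18, 34, 42] (size 6, max 42) hi=[42, 44, 45, 47, 49] (size 5, min 42) -> median=42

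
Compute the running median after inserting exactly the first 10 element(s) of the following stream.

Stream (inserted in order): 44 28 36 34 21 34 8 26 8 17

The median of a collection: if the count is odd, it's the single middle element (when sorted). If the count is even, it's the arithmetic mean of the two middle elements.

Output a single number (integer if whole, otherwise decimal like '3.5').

Step 1: insert 44 -> lo=[44] (size 1, max 44) hi=[] (size 0) -> median=44
Step 2: insert 28 -> lo=[28] (size 1, max 28) hi=[44] (size 1, min 44) -> median=36
Step 3: insert 36 -> lo=[28, 36] (size 2, max 36) hi=[44] (size 1, min 44) -> median=36
Step 4: insert 34 -> lo=[28, 34] (size 2, max 34) hi=[36, 44] (size 2, min 36) -> median=35
Step 5: insert 21 -> lo=[21, 28, 34] (size 3, max 34) hi=[36, 44] (size 2, min 36) -> median=34
Step 6: insert 34 -> lo=[21, 28, 34] (size 3, max 34) hi=[34, 36, 44] (size 3, min 34) -> median=34
Step 7: insert 8 -> lo=[8, 21, 28, 34] (size 4, max 34) hi=[34, 36, 44] (size 3, min 34) -> median=34
Step 8: insert 26 -> lo=[8, 21, 26, 28] (size 4, max 28) hi=[34, 34, 36, 44] (size 4, min 34) -> median=31
Step 9: insert 8 -> lo=[8, 8, 21, 26, 28] (size 5, max 28) hi=[34, 34, 36, 44] (size 4, min 34) -> median=28
Step 10: insert 17 -> lo=[8, 8, 17, 21, 26] (size 5, max 26) hi=[28, 34, 34, 36, 44] (size 5, min 28) -> median=27

Answer: 27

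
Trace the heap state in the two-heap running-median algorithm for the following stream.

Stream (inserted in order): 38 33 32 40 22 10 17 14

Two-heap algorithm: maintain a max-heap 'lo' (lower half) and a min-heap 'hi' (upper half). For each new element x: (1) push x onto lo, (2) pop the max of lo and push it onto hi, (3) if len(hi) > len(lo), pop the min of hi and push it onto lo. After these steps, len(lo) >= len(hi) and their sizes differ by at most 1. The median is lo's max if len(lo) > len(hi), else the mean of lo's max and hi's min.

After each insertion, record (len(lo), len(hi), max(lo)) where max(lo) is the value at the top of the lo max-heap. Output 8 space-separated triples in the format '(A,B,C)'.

Answer: (1,0,38) (1,1,33) (2,1,33) (2,2,33) (3,2,33) (3,3,32) (4,3,32) (4,4,22)

Derivation:
Step 1: insert 38 -> lo=[38] hi=[] -> (len(lo)=1, len(hi)=0, max(lo)=38)
Step 2: insert 33 -> lo=[33] hi=[38] -> (len(lo)=1, len(hi)=1, max(lo)=33)
Step 3: insert 32 -> lo=[32, 33] hi=[38] -> (len(lo)=2, len(hi)=1, max(lo)=33)
Step 4: insert 40 -> lo=[32, 33] hi=[38, 40] -> (len(lo)=2, len(hi)=2, max(lo)=33)
Step 5: insert 22 -> lo=[22, 32, 33] hi=[38, 40] -> (len(lo)=3, len(hi)=2, max(lo)=33)
Step 6: insert 10 -> lo=[10, 22, 32] hi=[33, 38, 40] -> (len(lo)=3, len(hi)=3, max(lo)=32)
Step 7: insert 17 -> lo=[10, 17, 22, 32] hi=[33, 38, 40] -> (len(lo)=4, len(hi)=3, max(lo)=32)
Step 8: insert 14 -> lo=[10, 14, 17, 22] hi=[32, 33, 38, 40] -> (len(lo)=4, len(hi)=4, max(lo)=22)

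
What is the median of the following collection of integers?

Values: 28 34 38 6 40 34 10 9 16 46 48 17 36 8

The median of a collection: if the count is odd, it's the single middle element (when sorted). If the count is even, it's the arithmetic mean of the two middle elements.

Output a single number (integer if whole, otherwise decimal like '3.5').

Answer: 31

Derivation:
Step 1: insert 28 -> lo=[28] (size 1, max 28) hi=[] (size 0) -> median=28
Step 2: insert 34 -> lo=[28] (size 1, max 28) hi=[34] (size 1, min 34) -> median=31
Step 3: insert 38 -> lo=[28, 34] (size 2, max 34) hi=[38] (size 1, min 38) -> median=34
Step 4: insert 6 -> lo=[6, 28] (size 2, max 28) hi=[34, 38] (size 2, min 34) -> median=31
Step 5: insert 40 -> lo=[6, 28, 34] (size 3, max 34) hi=[38, 40] (size 2, min 38) -> median=34
Step 6: insert 34 -> lo=[6, 28, 34] (size 3, max 34) hi=[34, 38, 40] (size 3, min 34) -> median=34
Step 7: insert 10 -> lo=[6, 10, 28, 34] (size 4, max 34) hi=[34, 38, 40] (size 3, min 34) -> median=34
Step 8: insert 9 -> lo=[6, 9, 10, 28] (size 4, max 28) hi=[34, 34, 38, 40] (size 4, min 34) -> median=31
Step 9: insert 16 -> lo=[6, 9, 10, 16, 28] (size 5, max 28) hi=[34, 34, 38, 40] (size 4, min 34) -> median=28
Step 10: insert 46 -> lo=[6, 9, 10, 16, 28] (size 5, max 28) hi=[34, 34, 38, 40, 46] (size 5, min 34) -> median=31
Step 11: insert 48 -> lo=[6, 9, 10, 16, 28, 34] (size 6, max 34) hi=[34, 38, 40, 46, 48] (size 5, min 34) -> median=34
Step 12: insert 17 -> lo=[6, 9, 10, 16, 17, 28] (size 6, max 28) hi=[34, 34, 38, 40, 46, 48] (size 6, min 34) -> median=31
Step 13: insert 36 -> lo=[6, 9, 10, 16, 17, 28, 34] (size 7, max 34) hi=[34, 36, 38, 40, 46, 48] (size 6, min 34) -> median=34
Step 14: insert 8 -> lo=[6, 8, 9, 10, 16, 17, 28] (size 7, max 28) hi=[34, 34, 36, 38, 40, 46, 48] (size 7, min 34) -> median=31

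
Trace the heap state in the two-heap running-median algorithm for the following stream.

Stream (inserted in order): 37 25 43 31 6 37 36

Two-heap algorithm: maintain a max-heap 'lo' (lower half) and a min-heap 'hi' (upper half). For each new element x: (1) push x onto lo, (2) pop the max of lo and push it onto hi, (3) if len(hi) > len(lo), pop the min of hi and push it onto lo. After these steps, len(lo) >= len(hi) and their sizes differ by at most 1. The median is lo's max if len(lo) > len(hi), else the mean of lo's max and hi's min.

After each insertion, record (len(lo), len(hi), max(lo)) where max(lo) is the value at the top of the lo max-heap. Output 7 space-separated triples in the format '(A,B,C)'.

Step 1: insert 37 -> lo=[37] hi=[] -> (len(lo)=1, len(hi)=0, max(lo)=37)
Step 2: insert 25 -> lo=[25] hi=[37] -> (len(lo)=1, len(hi)=1, max(lo)=25)
Step 3: insert 43 -> lo=[25, 37] hi=[43] -> (len(lo)=2, len(hi)=1, max(lo)=37)
Step 4: insert 31 -> lo=[25, 31] hi=[37, 43] -> (len(lo)=2, len(hi)=2, max(lo)=31)
Step 5: insert 6 -> lo=[6, 25, 31] hi=[37, 43] -> (len(lo)=3, len(hi)=2, max(lo)=31)
Step 6: insert 37 -> lo=[6, 25, 31] hi=[37, 37, 43] -> (len(lo)=3, len(hi)=3, max(lo)=31)
Step 7: insert 36 -> lo=[6, 25, 31, 36] hi=[37, 37, 43] -> (len(lo)=4, len(hi)=3, max(lo)=36)

Answer: (1,0,37) (1,1,25) (2,1,37) (2,2,31) (3,2,31) (3,3,31) (4,3,36)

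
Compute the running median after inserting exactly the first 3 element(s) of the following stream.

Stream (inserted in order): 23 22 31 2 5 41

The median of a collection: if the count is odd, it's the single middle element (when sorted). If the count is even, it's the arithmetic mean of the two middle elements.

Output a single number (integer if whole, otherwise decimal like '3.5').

Step 1: insert 23 -> lo=[23] (size 1, max 23) hi=[] (size 0) -> median=23
Step 2: insert 22 -> lo=[22] (size 1, max 22) hi=[23] (size 1, min 23) -> median=22.5
Step 3: insert 31 -> lo=[22, 23] (size 2, max 23) hi=[31] (size 1, min 31) -> median=23

Answer: 23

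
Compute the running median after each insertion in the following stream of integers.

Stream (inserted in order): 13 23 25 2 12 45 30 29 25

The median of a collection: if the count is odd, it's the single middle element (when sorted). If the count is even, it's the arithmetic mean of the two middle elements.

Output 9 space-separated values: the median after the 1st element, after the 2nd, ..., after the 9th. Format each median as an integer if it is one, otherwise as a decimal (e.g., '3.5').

Answer: 13 18 23 18 13 18 23 24 25

Derivation:
Step 1: insert 13 -> lo=[13] (size 1, max 13) hi=[] (size 0) -> median=13
Step 2: insert 23 -> lo=[13] (size 1, max 13) hi=[23] (size 1, min 23) -> median=18
Step 3: insert 25 -> lo=[13, 23] (size 2, max 23) hi=[25] (size 1, min 25) -> median=23
Step 4: insert 2 -> lo=[2, 13] (size 2, max 13) hi=[23, 25] (size 2, min 23) -> median=18
Step 5: insert 12 -> lo=[2, 12, 13] (size 3, max 13) hi=[23, 25] (size 2, min 23) -> median=13
Step 6: insert 45 -> lo=[2, 12, 13] (size 3, max 13) hi=[23, 25, 45] (size 3, min 23) -> median=18
Step 7: insert 30 -> lo=[2, 12, 13, 23] (size 4, max 23) hi=[25, 30, 45] (size 3, min 25) -> median=23
Step 8: insert 29 -> lo=[2, 12, 13, 23] (size 4, max 23) hi=[25, 29, 30, 45] (size 4, min 25) -> median=24
Step 9: insert 25 -> lo=[2, 12, 13, 23, 25] (size 5, max 25) hi=[25, 29, 30, 45] (size 4, min 25) -> median=25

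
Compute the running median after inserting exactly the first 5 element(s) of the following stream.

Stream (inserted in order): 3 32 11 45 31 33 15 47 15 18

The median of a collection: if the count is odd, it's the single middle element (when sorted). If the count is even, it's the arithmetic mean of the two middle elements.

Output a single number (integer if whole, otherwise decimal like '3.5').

Answer: 31

Derivation:
Step 1: insert 3 -> lo=[3] (size 1, max 3) hi=[] (size 0) -> median=3
Step 2: insert 32 -> lo=[3] (size 1, max 3) hi=[32] (size 1, min 32) -> median=17.5
Step 3: insert 11 -> lo=[3, 11] (size 2, max 11) hi=[32] (size 1, min 32) -> median=11
Step 4: insert 45 -> lo=[3, 11] (size 2, max 11) hi=[32, 45] (size 2, min 32) -> median=21.5
Step 5: insert 31 -> lo=[3, 11, 31] (size 3, max 31) hi=[32, 45] (size 2, min 32) -> median=31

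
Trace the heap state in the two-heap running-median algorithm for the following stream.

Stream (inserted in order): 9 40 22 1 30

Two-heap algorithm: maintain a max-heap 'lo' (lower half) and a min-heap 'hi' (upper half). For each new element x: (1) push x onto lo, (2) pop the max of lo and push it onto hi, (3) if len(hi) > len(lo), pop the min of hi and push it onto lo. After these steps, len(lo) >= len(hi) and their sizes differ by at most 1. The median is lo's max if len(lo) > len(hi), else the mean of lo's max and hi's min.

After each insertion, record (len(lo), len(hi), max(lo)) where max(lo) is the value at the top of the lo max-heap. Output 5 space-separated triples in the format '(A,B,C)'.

Step 1: insert 9 -> lo=[9] hi=[] -> (len(lo)=1, len(hi)=0, max(lo)=9)
Step 2: insert 40 -> lo=[9] hi=[40] -> (len(lo)=1, len(hi)=1, max(lo)=9)
Step 3: insert 22 -> lo=[9, 22] hi=[40] -> (len(lo)=2, len(hi)=1, max(lo)=22)
Step 4: insert 1 -> lo=[1, 9] hi=[22, 40] -> (len(lo)=2, len(hi)=2, max(lo)=9)
Step 5: insert 30 -> lo=[1, 9, 22] hi=[30, 40] -> (len(lo)=3, len(hi)=2, max(lo)=22)

Answer: (1,0,9) (1,1,9) (2,1,22) (2,2,9) (3,2,22)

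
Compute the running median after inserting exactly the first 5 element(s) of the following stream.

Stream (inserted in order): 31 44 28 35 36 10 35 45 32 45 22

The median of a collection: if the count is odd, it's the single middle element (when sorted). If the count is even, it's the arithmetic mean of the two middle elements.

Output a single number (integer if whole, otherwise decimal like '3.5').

Answer: 35

Derivation:
Step 1: insert 31 -> lo=[31] (size 1, max 31) hi=[] (size 0) -> median=31
Step 2: insert 44 -> lo=[31] (size 1, max 31) hi=[44] (size 1, min 44) -> median=37.5
Step 3: insert 28 -> lo=[28, 31] (size 2, max 31) hi=[44] (size 1, min 44) -> median=31
Step 4: insert 35 -> lo=[28, 31] (size 2, max 31) hi=[35, 44] (size 2, min 35) -> median=33
Step 5: insert 36 -> lo=[28, 31, 35] (size 3, max 35) hi=[36, 44] (size 2, min 36) -> median=35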